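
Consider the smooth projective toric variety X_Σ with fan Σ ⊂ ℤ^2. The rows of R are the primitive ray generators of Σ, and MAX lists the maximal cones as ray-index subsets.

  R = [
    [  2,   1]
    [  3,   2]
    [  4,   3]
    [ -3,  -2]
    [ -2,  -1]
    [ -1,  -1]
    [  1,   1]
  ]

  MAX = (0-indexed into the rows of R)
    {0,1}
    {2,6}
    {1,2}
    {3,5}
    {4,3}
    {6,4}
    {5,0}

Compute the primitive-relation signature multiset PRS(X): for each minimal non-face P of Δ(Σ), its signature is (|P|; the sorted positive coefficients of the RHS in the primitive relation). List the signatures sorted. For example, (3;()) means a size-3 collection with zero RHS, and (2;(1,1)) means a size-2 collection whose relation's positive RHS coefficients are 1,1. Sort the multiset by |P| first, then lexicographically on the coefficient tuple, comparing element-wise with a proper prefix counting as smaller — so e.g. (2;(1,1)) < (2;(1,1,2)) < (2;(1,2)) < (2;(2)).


Σ has 14 primitive collections:

  • {0,4}:  v_{0} + v_{4} = 0 — sig = (2;())
  • {1,3}:  v_{1} + v_{3} = 0 — sig = (2;())
  • {5,6}:  v_{5} + v_{6} = 0 — sig = (2;())
  • {0,3}:  v_{0} + v_{3} = v_{5} — sig = (2;(1))
  • {0,6}:  v_{0} + v_{6} = v_{1} — sig = (2;(1))
  • {1,4}:  v_{1} + v_{4} = v_{6} — sig = (2;(1))
  • {1,5}:  v_{1} + v_{5} = v_{0} — sig = (2;(1))
  • {1,6}:  v_{1} + v_{6} = v_{2} — sig = (2;(1))
  • {2,3}:  v_{2} + v_{3} = v_{6} — sig = (2;(1))
  • {2,5}:  v_{2} + v_{5} = v_{1} — sig = (2;(1))
  • {3,6}:  v_{3} + v_{6} = v_{4} — sig = (2;(1))
  • {4,5}:  v_{4} + v_{5} = v_{3} — sig = (2;(1))
  • {0,2}:  v_{0} + v_{2} = 2·v_{1} — sig = (2;(2))
  • {2,4}:  v_{2} + v_{4} = 2·v_{6} — sig = (2;(2))

so the primitive-relation signature multiset is
    |P|=2: 14 collections, coeffs (), (), (), (1), (1), (1), (1), (1), (1), (1), (1), (1), (2), (2)


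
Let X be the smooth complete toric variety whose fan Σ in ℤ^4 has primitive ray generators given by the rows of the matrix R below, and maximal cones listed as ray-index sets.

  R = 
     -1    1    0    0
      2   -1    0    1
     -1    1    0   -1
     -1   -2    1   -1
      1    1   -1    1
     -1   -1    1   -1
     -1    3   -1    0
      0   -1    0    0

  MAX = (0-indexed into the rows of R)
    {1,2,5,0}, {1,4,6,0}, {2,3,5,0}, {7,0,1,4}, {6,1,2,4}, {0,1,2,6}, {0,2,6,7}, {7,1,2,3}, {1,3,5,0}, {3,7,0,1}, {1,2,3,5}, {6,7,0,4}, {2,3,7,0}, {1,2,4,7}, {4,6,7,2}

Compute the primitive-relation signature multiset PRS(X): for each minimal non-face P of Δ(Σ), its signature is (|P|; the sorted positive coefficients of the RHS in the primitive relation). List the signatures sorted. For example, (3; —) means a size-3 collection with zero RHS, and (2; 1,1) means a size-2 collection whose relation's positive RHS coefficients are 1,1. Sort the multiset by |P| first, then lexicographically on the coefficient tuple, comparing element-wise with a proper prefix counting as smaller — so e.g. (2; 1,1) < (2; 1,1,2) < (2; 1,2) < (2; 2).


9 collections generate NE(X_Σ); each relation:

  {4,5}:  v_{4} + v_{5} = 0  →  sig = (2; —)
  {3,4}:  v_{3} + v_{4} = v_{7}  →  sig = (2; 1)
  {5,7}:  v_{5} + v_{7} = v_{3}  →  sig = (2; 1)
  {5,6}:  v_{5} + v_{6} = v_{0} + v_{2}  →  sig = (2; 1,1)
  {3,6}:  v_{3} + v_{6} = v_{0} + v_{2} + v_{7}  →  sig = (2; 1,1,1)
  {0,2,4}:  v_{0} + v_{2} + v_{4} = v_{6}  →  sig = (3; 1)
  {1,6,7}:  v_{1} + v_{6} + v_{7} = v_{4}  →  sig = (3; 1)
  {0,1,2,7}:  v_{0} + v_{1} + v_{2} + v_{7} = 0  →  sig = (4; —)
  {0,1,2,3}:  v_{0} + v_{1} + v_{2} + v_{3} = v_{5}  →  sig = (4; 1)

Hence PRS(X_Σ) =
    (2; —)
    (2; 1)
    (2; 1)
    (2; 1,1)
    (2; 1,1,1)
    (3; 1)
    (3; 1)
    (4; —)
    (4; 1)


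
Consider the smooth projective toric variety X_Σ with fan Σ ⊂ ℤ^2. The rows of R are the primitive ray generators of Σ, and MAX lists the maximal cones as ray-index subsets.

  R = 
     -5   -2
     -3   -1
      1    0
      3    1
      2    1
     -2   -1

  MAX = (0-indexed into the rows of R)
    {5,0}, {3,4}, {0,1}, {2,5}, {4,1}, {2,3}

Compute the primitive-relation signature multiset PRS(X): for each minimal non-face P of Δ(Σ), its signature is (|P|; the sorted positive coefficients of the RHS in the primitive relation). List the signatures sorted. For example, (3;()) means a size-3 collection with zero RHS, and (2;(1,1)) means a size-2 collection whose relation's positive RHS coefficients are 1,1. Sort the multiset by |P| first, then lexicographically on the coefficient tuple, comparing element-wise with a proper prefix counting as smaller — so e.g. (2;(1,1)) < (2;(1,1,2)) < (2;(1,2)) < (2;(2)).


Minimal non-faces — 9 found among 6 rays, 6 max cones:

  {1,3}:  v_{1} + v_{3} = 0 — sig = (2;())
  {4,5}:  v_{4} + v_{5} = 0 — sig = (2;())
  {0,3}:  v_{0} + v_{3} = v_{5} — sig = (2;(1))
  {0,4}:  v_{0} + v_{4} = v_{1} — sig = (2;(1))
  {1,2}:  v_{1} + v_{2} = v_{5} — sig = (2;(1))
  {1,5}:  v_{1} + v_{5} = v_{0} — sig = (2;(1))
  {2,4}:  v_{2} + v_{4} = v_{3} — sig = (2;(1))
  {3,5}:  v_{3} + v_{5} = v_{2} — sig = (2;(1))
  {0,2}:  v_{0} + v_{2} = 2·v_{5} — sig = (2;(2))

Sorted signature multiset PRS(X):
[(2;()), (2;()), (2;(1)), (2;(1)), (2;(1)), (2;(1)), (2;(1)), (2;(1)), (2;(2))]


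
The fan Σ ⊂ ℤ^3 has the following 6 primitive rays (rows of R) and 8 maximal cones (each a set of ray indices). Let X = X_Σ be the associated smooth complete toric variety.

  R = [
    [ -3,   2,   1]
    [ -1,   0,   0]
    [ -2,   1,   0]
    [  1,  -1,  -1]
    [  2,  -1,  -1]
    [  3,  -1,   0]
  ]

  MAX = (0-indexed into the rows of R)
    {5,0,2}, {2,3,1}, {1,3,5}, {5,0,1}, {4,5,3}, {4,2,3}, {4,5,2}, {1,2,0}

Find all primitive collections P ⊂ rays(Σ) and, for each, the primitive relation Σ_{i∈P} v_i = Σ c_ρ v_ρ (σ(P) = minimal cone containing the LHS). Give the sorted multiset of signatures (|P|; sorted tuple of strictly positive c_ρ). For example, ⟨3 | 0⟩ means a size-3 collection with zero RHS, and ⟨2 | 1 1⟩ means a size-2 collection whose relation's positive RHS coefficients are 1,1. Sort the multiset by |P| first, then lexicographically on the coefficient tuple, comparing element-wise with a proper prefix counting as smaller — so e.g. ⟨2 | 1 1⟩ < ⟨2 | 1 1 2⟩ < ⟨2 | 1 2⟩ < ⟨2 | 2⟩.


5 collections generate NE(X_Σ); each relation:

  P={0,3}:  v_{0} + v_{3} = v_{2} ; sig = ⟨2 | 1⟩
  P={1,4}:  v_{1} + v_{4} = v_{3} ; sig = ⟨2 | 1⟩
  P={0,4}:  v_{0} + v_{4} = 2·v_{2} + v_{5} ; sig = ⟨2 | 1 2⟩
  P={1,2,5}:  v_{1} + v_{2} + v_{5} = 0 ; sig = ⟨3 | 0⟩
  P={2,3,5}:  v_{2} + v_{3} + v_{5} = v_{4} ; sig = ⟨3 | 1⟩

Signatures (|P|; sorted positive RHS coefficients), sorted:
[⟨2 | 1⟩, ⟨2 | 1⟩, ⟨2 | 1 2⟩, ⟨3 | 0⟩, ⟨3 | 1⟩]


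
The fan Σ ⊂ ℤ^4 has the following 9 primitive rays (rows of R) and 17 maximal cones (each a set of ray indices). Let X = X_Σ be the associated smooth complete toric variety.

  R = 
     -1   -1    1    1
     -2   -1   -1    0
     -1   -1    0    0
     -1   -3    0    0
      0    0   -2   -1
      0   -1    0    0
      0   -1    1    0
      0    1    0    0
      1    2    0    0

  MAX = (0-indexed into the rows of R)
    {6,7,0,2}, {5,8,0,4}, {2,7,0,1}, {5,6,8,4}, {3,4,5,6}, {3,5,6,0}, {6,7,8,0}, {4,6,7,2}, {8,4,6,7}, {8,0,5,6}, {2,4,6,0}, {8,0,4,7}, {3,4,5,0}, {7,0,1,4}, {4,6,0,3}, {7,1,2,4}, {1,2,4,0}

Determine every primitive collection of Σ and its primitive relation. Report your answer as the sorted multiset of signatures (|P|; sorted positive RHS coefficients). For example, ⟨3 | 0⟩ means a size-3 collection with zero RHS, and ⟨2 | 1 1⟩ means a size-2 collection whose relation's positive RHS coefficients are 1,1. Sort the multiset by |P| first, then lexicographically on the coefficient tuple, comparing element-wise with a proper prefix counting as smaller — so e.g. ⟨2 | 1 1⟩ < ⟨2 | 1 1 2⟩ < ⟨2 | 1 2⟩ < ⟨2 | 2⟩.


|primitive collections| = 14. Relations:

  {5,7}:  v_{5} + v_{7} = 0  →  sig = ⟨2 | 0⟩
  {2,8}:  v_{2} + v_{8} = v_{7}  →  sig = ⟨2 | 1⟩
  {3,8}:  v_{3} + v_{8} = v_{5}  →  sig = ⟨2 | 1⟩
  {1,5}:  v_{1} + v_{5} = v_{0} + v_{2} + v_{4}  →  sig = ⟨2 | 1 1 1⟩
  {2,5}:  v_{2} + v_{5} = v_{0} + v_{4} + v_{6}  →  sig = ⟨2 | 1 1 1⟩
  {3,7}:  v_{3} + v_{7} = v_{0} + v_{4} + v_{6}  →  sig = ⟨2 | 1 1 1⟩
  {1,8}:  v_{1} + v_{8} = v_{0} + v_{4} + 2·v_{7}  →  sig = ⟨2 | 1 1 2⟩
  {1,3}:  v_{1} + v_{3} = 2·v_{0} + v_{2} + 2·v_{4} + v_{6}  →  sig = ⟨2 | 1 1 2 2⟩
  {1,6}:  v_{1} + v_{6} = 2·v_{2}  →  sig = ⟨2 | 2⟩
  {2,3}:  v_{2} + v_{3} = 2·v_{0} + 2·v_{4} + 2·v_{6}  →  sig = ⟨2 | 2 2 2⟩
  {0,4,6,8}:  v_{0} + v_{4} + v_{6} + v_{8} = 0  →  sig = ⟨4 | 0⟩
  {0,2,4,7}:  v_{0} + v_{2} + v_{4} + v_{7} = v_{1}  →  sig = ⟨4 | 1⟩
  {0,4,5,6}:  v_{0} + v_{4} + v_{5} + v_{6} = v_{3}  →  sig = ⟨4 | 1⟩
  {0,4,6,7}:  v_{0} + v_{4} + v_{6} + v_{7} = v_{2}  →  sig = ⟨4 | 1⟩

Hence PRS(X_Σ) =
    |P|=2: 10 collections, coeffs (), (1), (1), (1,1,1), (1,1,1), (1,1,1), (1,1,2), (1,1,2,2), (2), (2,2,2)
    |P|=4: 4 collections, coeffs (), (1), (1), (1)


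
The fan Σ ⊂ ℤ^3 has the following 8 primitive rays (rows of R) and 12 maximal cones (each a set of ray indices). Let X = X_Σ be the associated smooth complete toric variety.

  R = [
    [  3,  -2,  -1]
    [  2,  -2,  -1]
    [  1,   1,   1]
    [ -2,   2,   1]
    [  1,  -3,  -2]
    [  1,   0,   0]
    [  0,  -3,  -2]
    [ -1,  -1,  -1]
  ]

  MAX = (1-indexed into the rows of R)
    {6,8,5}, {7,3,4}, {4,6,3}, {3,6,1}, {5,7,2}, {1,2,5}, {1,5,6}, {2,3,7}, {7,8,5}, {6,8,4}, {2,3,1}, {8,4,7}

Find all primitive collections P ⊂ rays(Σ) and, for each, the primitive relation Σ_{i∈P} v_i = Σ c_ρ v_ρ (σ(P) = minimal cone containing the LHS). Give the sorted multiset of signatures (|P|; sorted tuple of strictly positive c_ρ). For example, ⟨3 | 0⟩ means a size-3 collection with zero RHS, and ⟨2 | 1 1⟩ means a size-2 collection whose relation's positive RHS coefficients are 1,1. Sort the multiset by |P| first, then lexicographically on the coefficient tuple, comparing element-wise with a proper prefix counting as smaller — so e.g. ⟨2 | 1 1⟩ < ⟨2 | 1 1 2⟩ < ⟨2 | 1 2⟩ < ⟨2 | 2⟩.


Minimal non-faces — 10 found among 8 rays, 12 max cones:

  P={2,4}:  v_{2} + v_{4} = 0 ; sig = ⟨2 | 0⟩
  P={3,8}:  v_{3} + v_{8} = 0 ; sig = ⟨2 | 0⟩
  P={1,4}:  v_{1} + v_{4} = v_{6} ; sig = ⟨2 | 1⟩
  P={2,6}:  v_{2} + v_{6} = v_{1} ; sig = ⟨2 | 1⟩
  P={2,8}:  v_{2} + v_{8} = v_{5} ; sig = ⟨2 | 1⟩
  P={3,5}:  v_{3} + v_{5} = v_{2} ; sig = ⟨2 | 1⟩
  P={4,5}:  v_{4} + v_{5} = v_{8} ; sig = ⟨2 | 1⟩
  P={6,7}:  v_{6} + v_{7} = v_{5} ; sig = ⟨2 | 1⟩
  P={1,7}:  v_{1} + v_{7} = v_{2} + v_{5} ; sig = ⟨2 | 1 1⟩
  P={1,8}:  v_{1} + v_{8} = v_{5} + v_{6} ; sig = ⟨2 | 1 1⟩

so the primitive-relation signature multiset is
    ⟨2 | 0⟩
    ⟨2 | 0⟩
    ⟨2 | 1⟩
    ⟨2 | 1⟩
    ⟨2 | 1⟩
    ⟨2 | 1⟩
    ⟨2 | 1⟩
    ⟨2 | 1⟩
    ⟨2 | 1 1⟩
    ⟨2 | 1 1⟩


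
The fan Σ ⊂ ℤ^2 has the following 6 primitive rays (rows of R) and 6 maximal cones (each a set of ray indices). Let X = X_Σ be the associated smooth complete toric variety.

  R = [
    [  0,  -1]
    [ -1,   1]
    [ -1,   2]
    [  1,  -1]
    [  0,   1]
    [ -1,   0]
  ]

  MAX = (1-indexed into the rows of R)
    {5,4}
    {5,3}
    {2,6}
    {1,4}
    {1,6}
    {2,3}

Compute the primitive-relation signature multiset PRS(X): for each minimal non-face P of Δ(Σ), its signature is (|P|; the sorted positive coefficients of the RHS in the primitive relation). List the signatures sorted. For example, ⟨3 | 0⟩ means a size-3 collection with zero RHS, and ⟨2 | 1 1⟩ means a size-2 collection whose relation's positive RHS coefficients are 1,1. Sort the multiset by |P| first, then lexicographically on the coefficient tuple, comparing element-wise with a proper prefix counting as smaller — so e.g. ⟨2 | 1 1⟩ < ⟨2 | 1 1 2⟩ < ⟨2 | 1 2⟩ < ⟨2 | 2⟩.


Δ(Σ) — 6 vertices, 9 min non-faces:

  P={1,5}:  v_{1} + v_{5} = 0 — sig = ⟨2 | 0⟩
  P={2,4}:  v_{2} + v_{4} = 0 — sig = ⟨2 | 0⟩
  P={1,2}:  v_{1} + v_{2} = v_{6} — sig = ⟨2 | 1⟩
  P={1,3}:  v_{1} + v_{3} = v_{2} — sig = ⟨2 | 1⟩
  P={2,5}:  v_{2} + v_{5} = v_{3} — sig = ⟨2 | 1⟩
  P={3,4}:  v_{3} + v_{4} = v_{5} — sig = ⟨2 | 1⟩
  P={4,6}:  v_{4} + v_{6} = v_{1} — sig = ⟨2 | 1⟩
  P={5,6}:  v_{5} + v_{6} = v_{2} — sig = ⟨2 | 1⟩
  P={3,6}:  v_{3} + v_{6} = 2·v_{2} — sig = ⟨2 | 2⟩

Sorted signature multiset PRS(X):
{ ⟨2 | 0⟩ ×2,  ⟨2 | 1⟩ ×6,  ⟨2 | 2⟩ }


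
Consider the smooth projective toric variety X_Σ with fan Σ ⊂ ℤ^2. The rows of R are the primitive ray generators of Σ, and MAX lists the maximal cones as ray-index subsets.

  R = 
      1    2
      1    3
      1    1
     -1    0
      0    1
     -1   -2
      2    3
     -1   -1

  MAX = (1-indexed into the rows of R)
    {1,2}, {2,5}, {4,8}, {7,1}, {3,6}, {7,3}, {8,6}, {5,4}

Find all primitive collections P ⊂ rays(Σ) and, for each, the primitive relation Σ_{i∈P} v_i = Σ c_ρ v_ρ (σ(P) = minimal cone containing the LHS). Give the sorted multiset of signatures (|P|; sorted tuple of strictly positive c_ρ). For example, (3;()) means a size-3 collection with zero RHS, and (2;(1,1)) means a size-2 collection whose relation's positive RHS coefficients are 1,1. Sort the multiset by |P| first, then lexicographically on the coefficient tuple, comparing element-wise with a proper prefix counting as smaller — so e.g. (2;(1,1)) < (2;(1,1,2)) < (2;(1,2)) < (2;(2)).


20 minimal non-faces of Δ(Σ) (on 8 rays):

  P = {1,6}:  v_{1} + v_{6} = 0  ⇒ sig = (2;())
  P = {3,8}:  v_{3} + v_{8} = 0  ⇒ sig = (2;())
  P = {1,3}:  v_{1} + v_{3} = v_{7}  ⇒ sig = (2;(1))
  P = {1,5}:  v_{1} + v_{5} = v_{2}  ⇒ sig = (2;(1))
  P = {1,8}:  v_{1} + v_{8} = v_{5}  ⇒ sig = (2;(1))
  P = {2,6}:  v_{2} + v_{6} = v_{5}  ⇒ sig = (2;(1))
  P = {3,4}:  v_{3} + v_{4} = v_{5}  ⇒ sig = (2;(1))
  P = {3,5}:  v_{3} + v_{5} = v_{1}  ⇒ sig = (2;(1))
  P = {4,7}:  v_{4} + v_{7} = v_{2}  ⇒ sig = (2;(1))
  P = {5,6}:  v_{5} + v_{6} = v_{8}  ⇒ sig = (2;(1))
  P = {5,8}:  v_{5} + v_{8} = v_{4}  ⇒ sig = (2;(1))
  P = {6,7}:  v_{6} + v_{7} = v_{3}  ⇒ sig = (2;(1))
  P = {7,8}:  v_{7} + v_{8} = v_{1}  ⇒ sig = (2;(1))
  P = {1,4}:  v_{1} + v_{4} = 2·v_{5}  ⇒ sig = (2;(2))
  P = {2,3}:  v_{2} + v_{3} = 2·v_{1}  ⇒ sig = (2;(2))
  P = {2,8}:  v_{2} + v_{8} = 2·v_{5}  ⇒ sig = (2;(2))
  P = {4,6}:  v_{4} + v_{6} = 2·v_{8}  ⇒ sig = (2;(2))
  P = {5,7}:  v_{5} + v_{7} = 2·v_{1}  ⇒ sig = (2;(2))
  P = {2,4}:  v_{2} + v_{4} = 3·v_{5}  ⇒ sig = (2;(3))
  P = {2,7}:  v_{2} + v_{7} = 3·v_{1}  ⇒ sig = (2;(3))

Hence PRS(X_Σ) =
{ (2;()) ×2,  (2;(1)) ×11,  (2;(2)) ×5,  (2;(3)) ×2 }


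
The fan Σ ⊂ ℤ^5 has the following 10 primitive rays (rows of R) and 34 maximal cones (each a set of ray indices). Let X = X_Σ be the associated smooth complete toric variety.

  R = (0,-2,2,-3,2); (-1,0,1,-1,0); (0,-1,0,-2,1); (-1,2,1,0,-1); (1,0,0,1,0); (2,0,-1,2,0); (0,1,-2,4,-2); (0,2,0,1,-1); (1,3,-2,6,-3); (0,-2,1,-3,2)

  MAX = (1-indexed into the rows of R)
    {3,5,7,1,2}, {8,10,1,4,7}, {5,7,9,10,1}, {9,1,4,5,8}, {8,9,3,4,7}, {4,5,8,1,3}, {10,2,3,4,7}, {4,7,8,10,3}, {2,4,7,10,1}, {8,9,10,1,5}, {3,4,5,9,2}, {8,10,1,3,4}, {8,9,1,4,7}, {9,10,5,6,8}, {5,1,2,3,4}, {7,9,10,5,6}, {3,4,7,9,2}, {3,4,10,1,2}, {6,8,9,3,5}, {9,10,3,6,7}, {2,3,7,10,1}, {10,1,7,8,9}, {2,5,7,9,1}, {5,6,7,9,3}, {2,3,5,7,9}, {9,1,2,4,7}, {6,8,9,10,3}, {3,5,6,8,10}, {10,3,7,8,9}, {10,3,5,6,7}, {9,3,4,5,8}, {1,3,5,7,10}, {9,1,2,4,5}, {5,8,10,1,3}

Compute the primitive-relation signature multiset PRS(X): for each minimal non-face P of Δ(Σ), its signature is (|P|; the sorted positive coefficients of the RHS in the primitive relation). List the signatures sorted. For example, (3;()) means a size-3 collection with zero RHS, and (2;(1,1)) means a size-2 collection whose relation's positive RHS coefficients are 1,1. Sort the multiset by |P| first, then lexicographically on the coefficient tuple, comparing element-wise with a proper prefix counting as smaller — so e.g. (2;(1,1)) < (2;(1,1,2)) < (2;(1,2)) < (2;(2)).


Minimal non-faces — 15 found among 10 rays, 34 max cones:

  {2,6}:  v_{2} + v_{6} = v_{5}  →  sig = (2;(1))
  {2,8}:  v_{2} + v_{8} = v_{4}  →  sig = (2;(1))
  {4,6}:  v_{4} + v_{6} = v_{5} + v_{8}  →  sig = (2;(1,1))
  {1,6}:  v_{1} + v_{6} = 2·v_{5} + v_{10}  →  sig = (2;(1,2))
  {1,3,9}:  v_{1} + v_{3} + v_{9} = v_{5}  →  sig = (3;(1))
  {2,5,10}:  v_{2} + v_{5} + v_{10} = v_{1}  →  sig = (3;(1))
  {5,7,8}:  v_{5} + v_{7} + v_{8} = v_{9}  →  sig = (3;(1))
  {4,5,7}:  v_{4} + v_{5} + v_{7} = v_{2} + v_{9}  →  sig = (3;(1,1))
  {4,5,10}:  v_{4} + v_{5} + v_{10} = v_{1} + v_{8}  →  sig = (3;(1,1))
  {2,9,10}:  v_{2} + v_{9} + v_{10} = v_{1} + v_{7} + v_{8}  →  sig = (3;(1,1,1))
  {4,9,10}:  v_{4} + v_{9} + v_{10} = v_{1} + v_{7} + 2·v_{8}  →  sig = (3;(1,1,2))
  {6,7,8}:  v_{6} + v_{7} + v_{8} = v_{3} + 2·v_{9} + v_{10}  →  sig = (3;(1,1,2))
  {1,3,7,8}:  v_{1} + v_{3} + v_{7} + v_{8} = 0  →  sig = (4;())
  {1,3,4,7}:  v_{1} + v_{3} + v_{4} + v_{7} = v_{2}  →  sig = (4;(1))
  {3,5,9,10}:  v_{3} + v_{5} + v_{9} + v_{10} = v_{6}  →  sig = (4;(1))

Signatures (|P|; sorted positive RHS coefficients), sorted:
[(2;(1)), (2;(1)), (2;(1,1)), (2;(1,2)), (3;(1)), (3;(1)), (3;(1)), (3;(1,1)), (3;(1,1)), (3;(1,1,1)), (3;(1,1,2)), (3;(1,1,2)), (4;()), (4;(1)), (4;(1))]


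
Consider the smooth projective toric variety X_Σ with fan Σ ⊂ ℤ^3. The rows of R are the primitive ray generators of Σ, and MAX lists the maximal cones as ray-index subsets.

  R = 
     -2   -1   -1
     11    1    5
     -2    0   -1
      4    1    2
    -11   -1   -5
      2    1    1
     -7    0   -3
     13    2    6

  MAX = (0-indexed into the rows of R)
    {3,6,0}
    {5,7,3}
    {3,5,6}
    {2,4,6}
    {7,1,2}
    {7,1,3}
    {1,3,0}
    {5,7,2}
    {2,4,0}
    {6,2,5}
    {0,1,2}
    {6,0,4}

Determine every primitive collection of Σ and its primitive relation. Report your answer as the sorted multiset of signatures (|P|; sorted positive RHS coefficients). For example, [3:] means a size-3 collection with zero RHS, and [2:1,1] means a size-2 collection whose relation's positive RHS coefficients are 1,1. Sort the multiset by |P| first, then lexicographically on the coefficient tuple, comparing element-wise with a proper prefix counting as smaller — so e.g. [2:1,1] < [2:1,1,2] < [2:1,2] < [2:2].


Primitive collections (11):

  • {0,5}:  v_{0} + v_{5} = 0 ; sig = [2:]
  • {1,4}:  v_{1} + v_{4} = 0 ; sig = [2:]
  • {0,7}:  v_{0} + v_{7} = v_{1} ; sig = [2:1]
  • {1,5}:  v_{1} + v_{5} = v_{7} ; sig = [2:1]
  • {1,6}:  v_{1} + v_{6} = v_{3} ; sig = [2:1]
  • {2,3}:  v_{2} + v_{3} = v_{5} ; sig = [2:1]
  • {3,4}:  v_{3} + v_{4} = v_{6} ; sig = [2:1]
  • {4,7}:  v_{4} + v_{7} = v_{5} ; sig = [2:1]
  • {4,5}:  v_{4} + v_{5} = v_{2} + v_{6} ; sig = [2:1,1]
  • {6,7}:  v_{6} + v_{7} = v_{3} + v_{5} ; sig = [2:1,1]
  • {0,2,6}:  v_{0} + v_{2} + v_{6} = v_{4} ; sig = [3:1]

so the primitive-relation signature multiset is
{ [2:] ×2,  [2:1] ×6,  [2:1,1] ×2,  [3:1] }


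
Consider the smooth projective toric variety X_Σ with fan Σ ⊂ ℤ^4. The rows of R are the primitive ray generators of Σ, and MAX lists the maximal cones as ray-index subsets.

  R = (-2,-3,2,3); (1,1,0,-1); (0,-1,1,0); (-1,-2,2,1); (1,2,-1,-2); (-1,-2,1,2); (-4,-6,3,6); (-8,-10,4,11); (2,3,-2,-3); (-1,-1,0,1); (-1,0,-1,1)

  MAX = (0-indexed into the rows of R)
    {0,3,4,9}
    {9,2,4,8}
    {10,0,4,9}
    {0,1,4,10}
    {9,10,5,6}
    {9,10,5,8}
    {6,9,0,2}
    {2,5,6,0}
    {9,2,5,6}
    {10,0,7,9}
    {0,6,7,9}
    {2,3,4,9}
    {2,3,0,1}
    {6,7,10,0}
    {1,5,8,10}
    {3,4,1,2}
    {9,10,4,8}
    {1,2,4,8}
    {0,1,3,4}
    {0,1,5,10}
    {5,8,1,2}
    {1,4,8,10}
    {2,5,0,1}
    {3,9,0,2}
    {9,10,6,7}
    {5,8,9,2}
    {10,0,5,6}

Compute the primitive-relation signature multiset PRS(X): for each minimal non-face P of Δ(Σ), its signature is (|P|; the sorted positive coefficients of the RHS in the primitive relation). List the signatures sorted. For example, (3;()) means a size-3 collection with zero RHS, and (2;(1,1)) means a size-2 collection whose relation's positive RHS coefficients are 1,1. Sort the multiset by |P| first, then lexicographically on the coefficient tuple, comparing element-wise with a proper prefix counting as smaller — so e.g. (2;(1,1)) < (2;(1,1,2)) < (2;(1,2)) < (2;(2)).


Primitive collections (20):

  • {0,8}:  v_{0} + v_{8} = 0  →  sig = (2;())
  • {1,9}:  v_{1} + v_{9} = 0  →  sig = (2;())
  • {4,5}:  v_{4} + v_{5} = 0  →  sig = (2;())
  • {2,10}:  v_{2} + v_{10} = v_{9}  →  sig = (2;(1))
  • {1,6}:  v_{1} + v_{6} = v_{0} + v_{5}  →  sig = (2;(1,1))
  • {3,5}:  v_{3} + v_{5} = v_{0} + v_{2}  →  sig = (2;(1,1))
  • {3,8}:  v_{3} + v_{8} = v_{2} + v_{4}  →  sig = (2;(1,1))
  • {4,6}:  v_{4} + v_{6} = v_{0} + v_{9}  →  sig = (2;(1,1))
  • {6,8}:  v_{6} + v_{8} = v_{5} + v_{9}  →  sig = (2;(1,1))
  • {1,7}:  v_{1} + v_{7} = v_{0} + v_{6} + v_{10}  →  sig = (2;(1,1,1))
  • {3,10}:  v_{3} + v_{10} = v_{0} + v_{4} + v_{9}  →  sig = (2;(1,1,1))
  • {7,8}:  v_{7} + v_{8} = v_{6} + v_{9} + v_{10}  →  sig = (2;(1,1,1))
  • {2,7}:  v_{2} + v_{7} = v_{0} + v_{6} + 2·v_{9}  →  sig = (2;(1,1,2))
  • {3,6}:  v_{3} + v_{6} = 2·v_{0} + v_{2} + v_{9}  →  sig = (2;(1,1,2))
  • {5,7}:  v_{5} + v_{7} = 2·v_{6} + v_{10}  →  sig = (2;(1,2))
  • {4,7}:  v_{4} + v_{7} = 2·v_{0} + 2·v_{9} + v_{10}  →  sig = (2;(1,2,2))
  • {3,7}:  v_{3} + v_{7} = 3·v_{0} + 3·v_{9}  →  sig = (2;(3,3))
  • {0,2,4}:  v_{0} + v_{2} + v_{4} = v_{3}  →  sig = (3;(1))
  • {0,5,9}:  v_{0} + v_{5} + v_{9} = v_{6}  →  sig = (3;(1))
  • {0,6,9,10}:  v_{0} + v_{6} + v_{9} + v_{10} = v_{7}  →  sig = (4;(1))

Sorted signature multiset PRS(X):
{ (2;()) ×3,  (2;(1)),  (2;(1,1)) ×5,  (2;(1,1,1)) ×3,  (2;(1,1,2)) ×2,  (2;(1,2)),  (2;(1,2,2)),  (2;(3,3)),  (3;(1)) ×2,  (4;(1)) }


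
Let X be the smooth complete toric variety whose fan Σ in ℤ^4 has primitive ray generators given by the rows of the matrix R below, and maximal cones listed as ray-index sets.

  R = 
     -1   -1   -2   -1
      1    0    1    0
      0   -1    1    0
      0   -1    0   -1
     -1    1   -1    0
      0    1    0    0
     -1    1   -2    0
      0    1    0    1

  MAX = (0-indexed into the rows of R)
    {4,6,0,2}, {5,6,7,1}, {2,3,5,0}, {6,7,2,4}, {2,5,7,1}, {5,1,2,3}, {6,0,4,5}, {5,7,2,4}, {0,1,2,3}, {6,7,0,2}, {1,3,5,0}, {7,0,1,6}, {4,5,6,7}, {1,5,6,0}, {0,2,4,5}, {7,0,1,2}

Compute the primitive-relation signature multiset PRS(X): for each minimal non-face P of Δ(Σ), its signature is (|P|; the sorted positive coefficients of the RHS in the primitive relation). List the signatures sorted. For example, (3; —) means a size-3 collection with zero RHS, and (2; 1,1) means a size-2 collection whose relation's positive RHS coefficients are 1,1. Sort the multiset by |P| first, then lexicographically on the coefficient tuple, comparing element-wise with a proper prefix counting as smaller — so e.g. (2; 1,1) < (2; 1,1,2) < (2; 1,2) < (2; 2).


Minimal non-faces — 9 found among 8 rays, 16 max cones:

  {3,7}:  v_{3} + v_{7} = 0  ⟹  sig = (2; —)
  {1,4}:  v_{1} + v_{4} = v_{5}  ⟹  sig = (2; 1)
  {3,6}:  v_{3} + v_{6} = v_{0} + v_{5}  ⟹  sig = (2; 1,1)
  {3,4}:  v_{3} + v_{4} = v_{0} + v_{2} + 2·v_{5}  ⟹  sig = (2; 1,1,2)
  {1,2,6}:  v_{1} + v_{2} + v_{6} = 0  ⟹  sig = (3; —)
  {0,5,7}:  v_{0} + v_{5} + v_{7} = v_{6}  ⟹  sig = (3; 1)
  {2,5,6}:  v_{2} + v_{5} + v_{6} = v_{4}  ⟹  sig = (3; 1)
  {0,4,7}:  v_{0} + v_{4} + v_{7} = v_{2} + 2·v_{6}  ⟹  sig = (3; 1,2)
  {0,1,2,5}:  v_{0} + v_{1} + v_{2} + v_{5} = v_{3}  ⟹  sig = (4; 1)

so the primitive-relation signature multiset is
    |P|=2: 4 collections, coeffs (), (1), (1,1), (1,1,2)
    |P|=3: 4 collections, coeffs (), (1), (1), (1,2)
    |P|=4: 1 collection, coeffs (1)


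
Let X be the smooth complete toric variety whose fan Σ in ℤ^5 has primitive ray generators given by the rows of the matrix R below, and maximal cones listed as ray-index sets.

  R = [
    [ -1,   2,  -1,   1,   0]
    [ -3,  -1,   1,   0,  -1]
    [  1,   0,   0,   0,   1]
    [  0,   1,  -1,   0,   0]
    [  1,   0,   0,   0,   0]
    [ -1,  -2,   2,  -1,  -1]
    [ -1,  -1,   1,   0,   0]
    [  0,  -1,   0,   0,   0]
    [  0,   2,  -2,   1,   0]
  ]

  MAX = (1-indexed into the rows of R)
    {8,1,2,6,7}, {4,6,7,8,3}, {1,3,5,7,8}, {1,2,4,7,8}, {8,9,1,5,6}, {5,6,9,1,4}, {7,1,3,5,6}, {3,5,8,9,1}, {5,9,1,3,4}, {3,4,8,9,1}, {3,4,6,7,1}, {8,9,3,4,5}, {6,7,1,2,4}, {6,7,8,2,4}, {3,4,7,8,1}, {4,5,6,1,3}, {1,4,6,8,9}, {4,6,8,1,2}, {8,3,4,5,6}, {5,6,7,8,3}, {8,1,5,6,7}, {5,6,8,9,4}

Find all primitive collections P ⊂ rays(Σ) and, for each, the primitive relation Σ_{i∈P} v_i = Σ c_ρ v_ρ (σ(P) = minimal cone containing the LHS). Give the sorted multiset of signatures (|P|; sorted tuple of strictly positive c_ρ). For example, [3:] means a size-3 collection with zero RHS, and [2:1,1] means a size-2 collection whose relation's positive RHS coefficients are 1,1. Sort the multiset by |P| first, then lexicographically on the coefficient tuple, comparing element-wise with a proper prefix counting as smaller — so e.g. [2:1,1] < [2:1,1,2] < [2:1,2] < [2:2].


Minimal non-faces — 9 found among 9 rays, 22 max cones:

  P = {7,9}:  v_{7} + v_{9} = v_{1} + v_{8}  so sig = [2:1,1]
  P = {2,5}:  v_{2} + v_{5} = v_{1} + v_{6} + v_{8}  so sig = [2:1,1,1]
  P = {2,9}:  v_{2} + v_{9} = 2·v_{1} + v_{4} + v_{6} + 2·v_{8}  so sig = [2:1,1,2,2]
  P = {2,3}:  v_{2} + v_{3} = v_{4} + 2·v_{7}  so sig = [2:1,2]
  P = {3,6,9}:  v_{3} + v_{6} + v_{9} = 0  so sig = [3:]
  P = {4,5,7}:  v_{4} + v_{5} + v_{7} = 0  so sig = [3:]
  P = {1,3,6,8}:  v_{1} + v_{3} + v_{6} + v_{8} = v_{7}  so sig = [4:1]
  P = {1,4,5,8}:  v_{1} + v_{4} + v_{5} + v_{8} = v_{9}  so sig = [4:1]
  P = {1,4,6,7,8}:  v_{1} + v_{4} + v_{6} + v_{7} + v_{8} = v_{2}  so sig = [5:1]

Signatures (|P|; sorted positive RHS coefficients), sorted:
    |P|=2: 4 collections, coeffs (1,1), (1,1,1), (1,1,2,2), (1,2)
    |P|=3: 2 collections, coeffs (), ()
    |P|=4: 2 collections, coeffs (1), (1)
    |P|=5: 1 collection, coeffs (1)


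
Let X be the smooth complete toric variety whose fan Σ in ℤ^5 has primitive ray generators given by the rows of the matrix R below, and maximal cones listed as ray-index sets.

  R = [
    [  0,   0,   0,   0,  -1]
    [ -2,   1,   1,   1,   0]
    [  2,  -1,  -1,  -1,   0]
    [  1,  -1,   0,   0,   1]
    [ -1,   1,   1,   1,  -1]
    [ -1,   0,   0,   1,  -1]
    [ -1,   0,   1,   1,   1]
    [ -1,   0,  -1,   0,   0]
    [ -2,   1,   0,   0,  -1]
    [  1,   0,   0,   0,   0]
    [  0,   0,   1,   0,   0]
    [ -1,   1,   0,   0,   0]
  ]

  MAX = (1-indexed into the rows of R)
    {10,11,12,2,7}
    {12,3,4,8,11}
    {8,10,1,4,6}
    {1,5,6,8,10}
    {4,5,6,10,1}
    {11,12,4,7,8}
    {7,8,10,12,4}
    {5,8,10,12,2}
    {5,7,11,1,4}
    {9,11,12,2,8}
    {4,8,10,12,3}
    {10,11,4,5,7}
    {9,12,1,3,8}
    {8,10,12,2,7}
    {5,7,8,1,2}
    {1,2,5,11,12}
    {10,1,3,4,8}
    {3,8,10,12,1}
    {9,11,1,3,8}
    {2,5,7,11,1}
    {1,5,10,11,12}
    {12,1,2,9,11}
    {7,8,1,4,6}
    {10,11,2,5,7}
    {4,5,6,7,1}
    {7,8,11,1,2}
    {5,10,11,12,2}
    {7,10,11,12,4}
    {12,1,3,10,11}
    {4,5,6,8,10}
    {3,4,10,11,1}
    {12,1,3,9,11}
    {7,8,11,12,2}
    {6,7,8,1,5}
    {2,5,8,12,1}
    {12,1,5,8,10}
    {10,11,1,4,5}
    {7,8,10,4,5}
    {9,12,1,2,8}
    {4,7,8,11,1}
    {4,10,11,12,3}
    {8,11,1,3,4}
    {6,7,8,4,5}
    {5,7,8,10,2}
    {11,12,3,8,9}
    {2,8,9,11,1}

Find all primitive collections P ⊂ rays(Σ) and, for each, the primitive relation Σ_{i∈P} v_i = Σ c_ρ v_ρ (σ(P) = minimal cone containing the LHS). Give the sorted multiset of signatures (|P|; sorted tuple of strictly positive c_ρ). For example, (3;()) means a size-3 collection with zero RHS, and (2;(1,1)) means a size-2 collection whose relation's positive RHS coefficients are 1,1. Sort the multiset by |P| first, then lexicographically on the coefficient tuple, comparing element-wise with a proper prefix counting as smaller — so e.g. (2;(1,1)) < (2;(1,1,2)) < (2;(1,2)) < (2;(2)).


Primitive collections (24):

  P = {2,3}:  v_{2} + v_{3} = 0  so sig = (2;())
  P = {2,4}:  v_{2} + v_{4} = v_{7}  so sig = (2;(1))
  P = {3,7}:  v_{3} + v_{7} = v_{4}  so sig = (2;(1))
  P = {3,5}:  v_{3} + v_{5} = v_{1} + v_{10}  so sig = (2;(1,1))
  P = {4,9}:  v_{4} + v_{9} = v_{8} + v_{11}  so sig = (2;(1,1))
  P = {6,12}:  v_{6} + v_{12} = v_{5} + v_{8}  so sig = (2;(1,1))
  P = {9,10}:  v_{9} + v_{10} = v_{1} + v_{12}  so sig = (2;(1,1))
  P = {7,9}:  v_{7} + v_{9} = v_{2} + v_{8} + v_{11}  so sig = (2;(1,1,1))
  P = {2,6}:  v_{2} + v_{6} = v_{1} + v_{5} + v_{7} + v_{8}  so sig = (2;(1,1,1,1))
  P = {3,6}:  v_{3} + v_{6} = 2·v_{1} + v_{4} + v_{8} + v_{10}  so sig = (2;(1,1,1,2))
  P = {5,9}:  v_{5} + v_{9} = 2·v_{1} + v_{2} + v_{12}  so sig = (2;(1,1,2))
  P = {6,9}:  v_{6} + v_{9} = 2·v_{1} + v_{2} + v_{8}  so sig = (2;(1,1,2))
  P = {6,11}:  v_{6} + v_{11} = 2·v_{1} + v_{7}  so sig = (2;(1,2))
  P = {1,4,12}:  v_{1} + v_{4} + v_{12} = 0  so sig = (3;())
  P = {8,10,11}:  v_{8} + v_{10} + v_{11} = 0  so sig = (3;())
  P = {1,2,10}:  v_{1} + v_{2} + v_{10} = v_{5}  so sig = (3;(1))
  P = {1,7,12}:  v_{1} + v_{7} + v_{12} = v_{2}  so sig = (3;(1))
  P = {1,7,10}:  v_{1} + v_{7} + v_{10} = v_{4} + v_{5}  so sig = (3;(1,1))
  P = {4,5,12}:  v_{4} + v_{5} + v_{12} = v_{2} + v_{10}  so sig = (3;(1,1))
  P = {5,8,11}:  v_{5} + v_{8} + v_{11} = v_{1} + v_{2}  so sig = (3;(1,1))
  P = {5,7,12}:  v_{5} + v_{7} + v_{12} = 2·v_{2} + v_{10}  so sig = (3;(1,2))
  P = {6,7,10}:  v_{6} + v_{7} + v_{10} = 2·v_{4} + 2·v_{5} + v_{8}  so sig = (3;(1,2,2))
  P = {1,4,5,8}:  v_{1} + v_{4} + v_{5} + v_{8} = v_{6}  so sig = (4;(1))
  P = {1,8,11,12}:  v_{1} + v_{8} + v_{11} + v_{12} = v_{9}  so sig = (4;(1))

so the primitive-relation signature multiset is
    (2;())
    (2;(1))
    (2;(1))
    (2;(1,1))
    (2;(1,1))
    (2;(1,1))
    (2;(1,1))
    (2;(1,1,1))
    (2;(1,1,1,1))
    (2;(1,1,1,2))
    (2;(1,1,2))
    (2;(1,1,2))
    (2;(1,2))
    (3;())
    (3;())
    (3;(1))
    (3;(1))
    (3;(1,1))
    (3;(1,1))
    (3;(1,1))
    (3;(1,2))
    (3;(1,2,2))
    (4;(1))
    (4;(1))


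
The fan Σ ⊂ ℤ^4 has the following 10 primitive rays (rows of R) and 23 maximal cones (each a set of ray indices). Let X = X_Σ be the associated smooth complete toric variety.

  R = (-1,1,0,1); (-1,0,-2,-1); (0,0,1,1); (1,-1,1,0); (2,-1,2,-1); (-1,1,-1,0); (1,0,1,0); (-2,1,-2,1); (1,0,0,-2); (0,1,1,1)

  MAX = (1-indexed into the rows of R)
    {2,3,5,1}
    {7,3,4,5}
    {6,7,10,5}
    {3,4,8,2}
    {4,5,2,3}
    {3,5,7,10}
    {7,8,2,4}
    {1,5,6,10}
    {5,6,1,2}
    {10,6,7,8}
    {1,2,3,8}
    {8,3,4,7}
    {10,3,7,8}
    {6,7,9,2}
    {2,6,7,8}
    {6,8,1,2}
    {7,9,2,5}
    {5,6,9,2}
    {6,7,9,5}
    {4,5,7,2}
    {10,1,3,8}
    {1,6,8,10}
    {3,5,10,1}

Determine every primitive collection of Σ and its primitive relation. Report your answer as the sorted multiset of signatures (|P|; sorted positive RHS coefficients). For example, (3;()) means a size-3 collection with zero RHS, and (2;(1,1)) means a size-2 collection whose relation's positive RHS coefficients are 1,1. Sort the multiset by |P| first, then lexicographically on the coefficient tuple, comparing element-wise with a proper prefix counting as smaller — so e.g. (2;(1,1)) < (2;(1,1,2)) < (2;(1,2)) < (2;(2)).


Primitive collections (14):

  • {4,6}:  v_{4} + v_{6} = 0 ; sig = (2;())
  • {5,8}:  v_{5} + v_{8} = 0 ; sig = (2;())
  • {1,4}:  v_{1} + v_{4} = v_{3} ; sig = (2;(1))
  • {1,7}:  v_{1} + v_{7} = v_{10} ; sig = (2;(1))
  • {2,10}:  v_{2} + v_{10} = v_{6} ; sig = (2;(1))
  • {3,6}:  v_{3} + v_{6} = v_{1} ; sig = (2;(1))
  • {3,9}:  v_{3} + v_{9} = v_{5} + v_{6} ; sig = (2;(1,1))
  • {4,10}:  v_{4} + v_{10} = v_{3} + v_{7} ; sig = (2;(1,1))
  • {4,9}:  v_{4} + v_{9} = v_{2} + v_{5} + v_{7} ; sig = (2;(1,1,1))
  • {8,9}:  v_{8} + v_{9} = v_{2} + v_{6} + v_{7} ; sig = (2;(1,1,1))
  • {9,10}:  v_{9} + v_{10} = v_{5} + 2·v_{6} + v_{7} ; sig = (2;(1,1,2))
  • {1,9}:  v_{1} + v_{9} = v_{5} + 2·v_{6} ; sig = (2;(1,2))
  • {2,3,7}:  v_{2} + v_{3} + v_{7} = 0 ; sig = (3;())
  • {2,5,6,7}:  v_{2} + v_{5} + v_{6} + v_{7} = v_{9} ; sig = (4;(1))

Hence PRS(X_Σ) =
    |P|=2: 12 collections, coeffs (), (), (1), (1), (1), (1), (1,1), (1,1), (1,1,1), (1,1,1), (1,1,2), (1,2)
    |P|=3: 1 collection, coeffs ()
    |P|=4: 1 collection, coeffs (1)


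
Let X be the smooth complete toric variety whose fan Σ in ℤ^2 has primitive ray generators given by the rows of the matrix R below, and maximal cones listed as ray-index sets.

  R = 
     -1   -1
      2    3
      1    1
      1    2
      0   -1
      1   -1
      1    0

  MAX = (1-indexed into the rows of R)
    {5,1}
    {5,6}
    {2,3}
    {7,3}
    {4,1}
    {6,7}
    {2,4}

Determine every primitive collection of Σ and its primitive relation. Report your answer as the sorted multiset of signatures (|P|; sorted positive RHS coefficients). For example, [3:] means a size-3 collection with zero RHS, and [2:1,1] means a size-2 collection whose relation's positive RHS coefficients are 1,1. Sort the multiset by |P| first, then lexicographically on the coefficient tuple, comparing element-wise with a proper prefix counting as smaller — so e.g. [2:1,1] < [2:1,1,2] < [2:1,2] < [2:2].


|primitive collections| = 14. Relations:

  {1,3}:  v_{1} + v_{3} = 0  ⟹  sig = [2:]
  {1,2}:  v_{1} + v_{2} = v_{4}  ⟹  sig = [2:1]
  {1,7}:  v_{1} + v_{7} = v_{5}  ⟹  sig = [2:1]
  {3,4}:  v_{3} + v_{4} = v_{2}  ⟹  sig = [2:1]
  {3,5}:  v_{3} + v_{5} = v_{7}  ⟹  sig = [2:1]
  {4,5}:  v_{4} + v_{5} = v_{3}  ⟹  sig = [2:1]
  {5,7}:  v_{5} + v_{7} = v_{6}  ⟹  sig = [2:1]
  {4,6}:  v_{4} + v_{6} = v_{3} + v_{7}  ⟹  sig = [2:1,1]
  {2,6}:  v_{2} + v_{6} = 2·v_{3} + v_{7}  ⟹  sig = [2:1,2]
  {1,6}:  v_{1} + v_{6} = 2·v_{5}  ⟹  sig = [2:2]
  {2,5}:  v_{2} + v_{5} = 2·v_{3}  ⟹  sig = [2:2]
  {3,6}:  v_{3} + v_{6} = 2·v_{7}  ⟹  sig = [2:2]
  {4,7}:  v_{4} + v_{7} = 2·v_{3}  ⟹  sig = [2:2]
  {2,7}:  v_{2} + v_{7} = 3·v_{3}  ⟹  sig = [2:3]

Sorted signature multiset PRS(X):
    [2:]
    [2:1]
    [2:1]
    [2:1]
    [2:1]
    [2:1]
    [2:1]
    [2:1,1]
    [2:1,2]
    [2:2]
    [2:2]
    [2:2]
    [2:2]
    [2:3]


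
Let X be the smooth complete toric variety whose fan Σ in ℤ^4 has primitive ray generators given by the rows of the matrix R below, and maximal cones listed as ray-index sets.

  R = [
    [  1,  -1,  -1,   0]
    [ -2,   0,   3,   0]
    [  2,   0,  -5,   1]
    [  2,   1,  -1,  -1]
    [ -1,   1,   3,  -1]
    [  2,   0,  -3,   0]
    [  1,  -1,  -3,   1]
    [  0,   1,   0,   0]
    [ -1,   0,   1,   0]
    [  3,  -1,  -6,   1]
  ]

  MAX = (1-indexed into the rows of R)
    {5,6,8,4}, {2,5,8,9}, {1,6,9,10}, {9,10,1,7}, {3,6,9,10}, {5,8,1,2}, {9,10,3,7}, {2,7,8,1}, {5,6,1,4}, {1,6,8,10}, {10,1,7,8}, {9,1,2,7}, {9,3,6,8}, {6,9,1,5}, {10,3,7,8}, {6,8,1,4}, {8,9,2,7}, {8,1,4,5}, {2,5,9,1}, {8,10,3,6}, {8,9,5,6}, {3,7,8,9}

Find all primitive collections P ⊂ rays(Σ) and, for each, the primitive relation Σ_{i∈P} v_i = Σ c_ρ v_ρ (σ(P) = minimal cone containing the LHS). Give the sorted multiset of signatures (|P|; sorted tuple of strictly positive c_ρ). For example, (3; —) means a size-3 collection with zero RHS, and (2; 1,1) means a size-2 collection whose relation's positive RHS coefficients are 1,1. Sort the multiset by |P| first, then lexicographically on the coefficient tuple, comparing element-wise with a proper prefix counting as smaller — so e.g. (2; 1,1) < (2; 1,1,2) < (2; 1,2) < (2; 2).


Σ has 16 primitive collections:

  • {2,6}:  v_{2} + v_{6} = 0  ⟹  sig = (2; —)
  • {5,7}:  v_{5} + v_{7} = 0  ⟹  sig = (2; —)
  • {1,3}:  v_{1} + v_{3} = v_{10}  ⟹  sig = (2; 1)
  • {2,10}:  v_{2} + v_{10} = v_{7}  ⟹  sig = (2; 1)
  • {5,10}:  v_{5} + v_{10} = v_{6}  ⟹  sig = (2; 1)
  • {6,7}:  v_{6} + v_{7} = v_{10}  ⟹  sig = (2; 1)
  • {4,9}:  v_{4} + v_{9} = v_{5} + v_{6}  ⟹  sig = (2; 1,1)
  • {2,3}:  v_{2} + v_{3} = v_{7} + v_{8} + v_{9}  ⟹  sig = (2; 1,1,1)
  • {2,4}:  v_{2} + v_{4} = v_{1} + v_{5} + v_{8}  ⟹  sig = (2; 1,1,1)
  • {3,5}:  v_{3} + v_{5} = v_{6} + v_{8} + v_{9}  ⟹  sig = (2; 1,1,1)
  • {4,7}:  v_{4} + v_{7} = v_{1} + v_{6} + v_{8}  ⟹  sig = (2; 1,1,1)
  • {4,10}:  v_{4} + v_{10} = v_{1} + 2·v_{6} + v_{8}  ⟹  sig = (2; 1,1,2)
  • {3,4}:  v_{3} + v_{4} = 2·v_{6} + v_{8}  ⟹  sig = (2; 1,2)
  • {1,8,9}:  v_{1} + v_{8} + v_{9} = 0  ⟹  sig = (3; —)
  • {8,9,10}:  v_{8} + v_{9} + v_{10} = v_{3}  ⟹  sig = (3; 1)
  • {1,5,6,8}:  v_{1} + v_{5} + v_{6} + v_{8} = v_{4}  ⟹  sig = (4; 1)

Sorted signature multiset PRS(X):
{ (2; —) ×2,  (2; 1) ×4,  (2; 1,1),  (2; 1,1,1) ×4,  (2; 1,1,2),  (2; 1,2),  (3; —),  (3; 1),  (4; 1) }


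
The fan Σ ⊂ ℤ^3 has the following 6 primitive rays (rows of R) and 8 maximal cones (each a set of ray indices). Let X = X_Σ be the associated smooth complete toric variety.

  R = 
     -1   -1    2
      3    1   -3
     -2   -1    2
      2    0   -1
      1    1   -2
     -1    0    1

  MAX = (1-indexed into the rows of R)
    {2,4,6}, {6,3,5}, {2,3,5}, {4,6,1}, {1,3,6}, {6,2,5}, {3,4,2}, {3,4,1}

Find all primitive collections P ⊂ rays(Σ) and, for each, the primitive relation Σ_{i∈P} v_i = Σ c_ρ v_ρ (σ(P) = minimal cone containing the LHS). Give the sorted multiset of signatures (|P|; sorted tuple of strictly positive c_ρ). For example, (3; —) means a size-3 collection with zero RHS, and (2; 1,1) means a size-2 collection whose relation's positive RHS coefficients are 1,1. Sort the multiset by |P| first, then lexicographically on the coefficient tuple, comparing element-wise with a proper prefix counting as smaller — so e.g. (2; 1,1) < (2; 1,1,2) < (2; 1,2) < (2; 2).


|primitive collections| = 5. Relations:

  {1,5}:  v_{1} + v_{5} = 0  so sig = (2; —)
  {1,2}:  v_{1} + v_{2} = v_{4}  so sig = (2; 1)
  {4,5}:  v_{4} + v_{5} = v_{2}  so sig = (2; 1)
  {2,3,6}:  v_{2} + v_{3} + v_{6} = 0  so sig = (3; —)
  {3,4,6}:  v_{3} + v_{4} + v_{6} = v_{1}  so sig = (3; 1)

Hence PRS(X_Σ) =
[(2; —), (2; 1), (2; 1), (3; —), (3; 1)]


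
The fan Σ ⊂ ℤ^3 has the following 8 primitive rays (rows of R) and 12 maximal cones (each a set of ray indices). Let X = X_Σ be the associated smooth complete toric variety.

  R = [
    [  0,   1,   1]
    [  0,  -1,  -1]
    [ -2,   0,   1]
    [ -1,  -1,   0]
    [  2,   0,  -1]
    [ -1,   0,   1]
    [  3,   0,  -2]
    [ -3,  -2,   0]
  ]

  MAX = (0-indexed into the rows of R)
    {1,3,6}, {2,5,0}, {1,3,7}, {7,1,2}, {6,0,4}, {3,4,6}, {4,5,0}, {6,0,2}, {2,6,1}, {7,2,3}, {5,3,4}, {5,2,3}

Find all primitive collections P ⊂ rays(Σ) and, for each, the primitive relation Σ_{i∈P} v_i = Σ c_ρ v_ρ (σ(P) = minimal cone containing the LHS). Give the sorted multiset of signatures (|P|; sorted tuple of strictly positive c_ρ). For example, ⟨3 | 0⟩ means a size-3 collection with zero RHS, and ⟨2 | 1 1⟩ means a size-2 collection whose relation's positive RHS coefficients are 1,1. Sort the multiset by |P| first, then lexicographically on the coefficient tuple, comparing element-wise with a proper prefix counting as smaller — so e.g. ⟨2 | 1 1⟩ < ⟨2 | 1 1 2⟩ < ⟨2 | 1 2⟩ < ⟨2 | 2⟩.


12 collections generate NE(X_Σ); each relation:

  {0,1}:  v_{0} + v_{1} = 0  ⇒ sig = ⟨2 | 0⟩
  {2,4}:  v_{2} + v_{4} = 0  ⇒ sig = ⟨2 | 0⟩
  {0,3}:  v_{0} + v_{3} = v_{5}  ⇒ sig = ⟨2 | 1⟩
  {1,5}:  v_{1} + v_{5} = v_{3}  ⇒ sig = ⟨2 | 1⟩
  {5,6}:  v_{5} + v_{6} = v_{4}  ⇒ sig = ⟨2 | 1⟩
  {0,7}:  v_{0} + v_{7} = v_{2} + v_{3}  ⇒ sig = ⟨2 | 1 1⟩
  {1,4}:  v_{1} + v_{4} = v_{3} + v_{6}  ⇒ sig = ⟨2 | 1 1⟩
  {4,7}:  v_{4} + v_{7} = v_{1} + v_{3}  ⇒ sig = ⟨2 | 1 1⟩
  {5,7}:  v_{5} + v_{7} = v_{2} + 2·v_{3}  ⇒ sig = ⟨2 | 1 2⟩
  {6,7}:  v_{6} + v_{7} = 2·v_{1}  ⇒ sig = ⟨2 | 2⟩
  {1,2,3}:  v_{1} + v_{2} + v_{3} = v_{7}  ⇒ sig = ⟨3 | 1⟩
  {2,3,6}:  v_{2} + v_{3} + v_{6} = v_{1}  ⇒ sig = ⟨3 | 1⟩

Hence PRS(X_Σ) =
    ⟨2 | 0⟩
    ⟨2 | 0⟩
    ⟨2 | 1⟩
    ⟨2 | 1⟩
    ⟨2 | 1⟩
    ⟨2 | 1 1⟩
    ⟨2 | 1 1⟩
    ⟨2 | 1 1⟩
    ⟨2 | 1 2⟩
    ⟨2 | 2⟩
    ⟨3 | 1⟩
    ⟨3 | 1⟩
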